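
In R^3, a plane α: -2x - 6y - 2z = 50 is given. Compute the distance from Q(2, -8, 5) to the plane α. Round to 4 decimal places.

n·Q − d = (-2)·(2) + (-6)·(-8) + (-2)·(5) − 50 = -16; |n| = √44.
Distance = |-16| / √44 = 16/√44 ≈ 2.4121.

2.4121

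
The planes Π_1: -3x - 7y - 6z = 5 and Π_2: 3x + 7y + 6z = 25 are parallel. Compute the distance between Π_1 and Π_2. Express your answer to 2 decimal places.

Rescale Π_2 by 1/(-1): -3x - 7y - 6z = -25. Then distance = |5 − (-25)| / √94 ≈ 3.09.

3.09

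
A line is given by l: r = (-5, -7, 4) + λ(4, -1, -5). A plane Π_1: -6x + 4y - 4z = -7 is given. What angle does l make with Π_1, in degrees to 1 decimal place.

sin θ = |n·v| / (|n||v|) = |-8| / (√68 · √42) = 0.14970.
θ ≈ 8.6°.

8.6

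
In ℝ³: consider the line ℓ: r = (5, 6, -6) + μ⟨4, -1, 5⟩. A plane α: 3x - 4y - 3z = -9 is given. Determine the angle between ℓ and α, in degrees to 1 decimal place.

1.5

sin θ = |n·v| / (|n||v|) = |1| / (√34 · √42) = 0.02646.
θ ≈ 1.5°.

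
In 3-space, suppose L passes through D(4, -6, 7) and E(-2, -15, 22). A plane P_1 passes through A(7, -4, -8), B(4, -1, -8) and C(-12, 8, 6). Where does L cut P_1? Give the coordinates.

A direction vector for L is E − D = (-6, -9, 15).
AB = (-3, 3, 0), AC = (-19, 12, 14); a normal to P_1 is AB × AC = (42, 42, 21).
Using A: P_1 has equation 42x + 42y + 21z = -42.
Substitute r = (4, -6, 7) + t(-6, -9, 15) into the plane: 63 + (-315)t = -42, so t = 1/3.
Intersection: (4, -6, 7) + (1/3)·(-6, -9, 15) = (2, -9, 12).

(2, -9, 12)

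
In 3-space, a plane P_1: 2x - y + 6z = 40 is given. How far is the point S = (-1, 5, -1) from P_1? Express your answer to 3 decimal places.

n·S − d = (2)·(-1) + (-1)·(5) + (6)·(-1) − 40 = -53; |n| = √41.
Distance = |-53| / √41 = 53/√41 ≈ 8.277.

8.277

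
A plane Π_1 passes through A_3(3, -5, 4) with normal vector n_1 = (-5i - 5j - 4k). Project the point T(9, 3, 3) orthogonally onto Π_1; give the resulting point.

Π_1: n_1·r = n_1·A_3 gives -5x - 5y - 4z = -6.
Foot = T − λn with λ = (n·T − d)/|n|² = (-72 − (-6))/66 = -1.
Foot = (9, 3, 3) − (-1)·(-5, -5, -4) = (4, -2, -1).

(4, -2, -1)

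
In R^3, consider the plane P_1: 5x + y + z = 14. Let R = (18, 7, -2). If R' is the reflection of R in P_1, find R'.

λ = (n·R − d)/|n|² = (95 − 14)/27 = 3.
Reflection = R − 2λn = (18, 7, -2) − 6·(5, 1, 1) = (-12, 1, -8).

(-12, 1, -8)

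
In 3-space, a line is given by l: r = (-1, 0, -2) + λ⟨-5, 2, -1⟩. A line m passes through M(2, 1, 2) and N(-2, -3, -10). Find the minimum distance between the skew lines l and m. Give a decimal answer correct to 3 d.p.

A direction vector for m is N − M = (-4, -4, -12).
Common perpendicular direction n = (-5, 2, -1) × (-4, -4, -12) = (-28, -56, 28).
With w = (2, 1, 2) − (-1, 0, -2) = (3, 1, 4), w · n = -28.
Distance = |w · n| / |n| = |-28| / √4704 ≈ 0.408.

0.408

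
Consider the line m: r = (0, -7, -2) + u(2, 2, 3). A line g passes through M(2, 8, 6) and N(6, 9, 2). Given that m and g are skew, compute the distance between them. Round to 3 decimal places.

9.745

A direction vector for g is N − M = (4, 1, -4).
Common perpendicular direction n = (2, 2, 3) × (4, 1, -4) = (-11, 20, -6).
With w = (2, 8, 6) − (0, -7, -2) = (2, 15, 8), w · n = 230.
Distance = |w · n| / |n| = |230| / √557 ≈ 9.745.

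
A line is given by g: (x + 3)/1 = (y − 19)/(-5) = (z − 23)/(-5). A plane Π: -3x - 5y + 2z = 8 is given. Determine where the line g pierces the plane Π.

(1, -1, 3)

g has direction (1, -5, -5) through (-3, 19, 23).
Substitute r = (-3, 19, 23) + t(1, -5, -5) into the plane: -40 + 12t = 8, so t = 4.
Intersection: (-3, 19, 23) + 4·(1, -5, -5) = (1, -1, 3).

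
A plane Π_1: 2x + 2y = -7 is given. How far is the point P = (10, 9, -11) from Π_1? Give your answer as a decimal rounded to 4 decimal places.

15.9099

n·P − d = (2)·(10) + (2)·(9) + (0)·(-11) − (-7) = 45; |n| = √8.
Distance = |45| / √8 = 45/√8 ≈ 15.9099.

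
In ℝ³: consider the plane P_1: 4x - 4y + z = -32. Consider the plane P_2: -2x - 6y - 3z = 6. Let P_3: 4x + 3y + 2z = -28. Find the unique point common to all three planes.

Solving the 3×3 linear system 4x - 4y + z = -32, -2x - 6y - 3z = 6, 4x + 3y + 2z = -28 (e.g. by elimination or Cramer's rule, determinant = 38) gives (-9, 0, 4).

(-9, 0, 4)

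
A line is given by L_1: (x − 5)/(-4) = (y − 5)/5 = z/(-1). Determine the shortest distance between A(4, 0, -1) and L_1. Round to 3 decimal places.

4.180

L_1 has direction (-4, 5, -1) through (5, 5, 0).
Taking (5, 5, 0) on L_1 with direction v = (-4, 5, -1): w = A − (5, 5, 0) = (-1, -5, -1), and w × v = (10, 3, -25).
Distance = |w × v| / |v| = √734 / √42 ≈ 4.180.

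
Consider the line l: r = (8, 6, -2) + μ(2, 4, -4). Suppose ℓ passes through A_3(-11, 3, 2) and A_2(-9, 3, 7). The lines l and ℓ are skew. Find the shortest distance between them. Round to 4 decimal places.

A direction vector for ℓ is A_2 − A_3 = (2, 0, 5).
Common perpendicular direction n = (2, 4, -4) × (2, 0, 5) = (20, -18, -8).
With w = (-11, 3, 2) − (8, 6, -2) = (-19, -3, 4), w · n = -358.
Distance = |w · n| / |n| = |-358| / √788 ≈ 12.7532.

12.7532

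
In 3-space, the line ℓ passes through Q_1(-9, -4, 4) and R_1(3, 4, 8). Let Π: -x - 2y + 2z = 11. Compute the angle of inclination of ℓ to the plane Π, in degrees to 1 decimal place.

A direction vector for ℓ is R_1 − Q_1 = (12, 8, 4).
sin θ = |n·v| / (|n||v|) = |-20| / (√9 · √224) = 0.44544.
θ ≈ 26.5°.

26.5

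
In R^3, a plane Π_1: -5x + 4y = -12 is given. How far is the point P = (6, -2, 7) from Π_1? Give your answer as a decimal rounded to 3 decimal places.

n·P − d = (-5)·(6) + (4)·(-2) + (0)·(7) − (-12) = -26; |n| = √41.
Distance = |-26| / √41 = 26/√41 ≈ 4.061.

4.061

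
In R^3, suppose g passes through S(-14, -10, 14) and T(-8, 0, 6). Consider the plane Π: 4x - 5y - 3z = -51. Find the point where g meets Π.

(-5, 5, 2)

A direction vector for g is T − S = (6, 10, -8).
Substitute r = (-14, -10, 14) + t(6, 10, -8) into the plane: -48 + (-2)t = -51, so t = 3/2.
Intersection: (-14, -10, 14) + (3/2)·(6, 10, -8) = (-5, 5, 2).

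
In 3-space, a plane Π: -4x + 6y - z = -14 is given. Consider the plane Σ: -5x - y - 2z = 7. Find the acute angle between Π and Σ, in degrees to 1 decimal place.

cos θ = |n₁·n₂| / (|n₁||n₂|) = |16| / (√53 · √30).
θ = arccos(0.40126) ≈ 66.3°.

66.3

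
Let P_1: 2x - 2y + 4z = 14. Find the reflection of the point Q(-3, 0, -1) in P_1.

λ = (n·Q − d)/|n|² = (-10 − 14)/24 = -1.
Reflection = Q − 2λn = (-3, 0, -1) − (-2)·(2, -2, 4) = (1, -4, 7).

(1, -4, 7)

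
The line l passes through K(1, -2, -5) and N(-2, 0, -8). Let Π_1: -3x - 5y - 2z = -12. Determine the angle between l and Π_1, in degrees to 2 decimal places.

A direction vector for l is N − K = (-3, 2, -3).
sin θ = |n·v| / (|n||v|) = |5| / (√38 · √22) = 0.17293.
θ ≈ 9.96°.

9.96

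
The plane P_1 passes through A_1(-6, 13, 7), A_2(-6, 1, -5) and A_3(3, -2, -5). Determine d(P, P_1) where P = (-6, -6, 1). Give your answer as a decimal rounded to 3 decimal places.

A_1A_2 = (0, -12, -12), A_1A_3 = (9, -15, -12); a normal to P_1 is A_1A_2 × A_1A_3 = (-36, -108, 108).
Using A_1: P_1 has equation -36x - 108y + 108z = -432.
n·P − d = (-36)·(-6) + (-108)·(-6) + (108)·(1) − (-432) = 1404; |n| = √24624.
Distance = |1404| / √24624 = 1404/√24624 ≈ 8.947.

8.947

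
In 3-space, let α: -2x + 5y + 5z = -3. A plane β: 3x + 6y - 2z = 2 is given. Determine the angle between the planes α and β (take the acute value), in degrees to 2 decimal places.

74.21

cos θ = |n₁·n₂| / (|n₁||n₂|) = |14| / (√54 · √49).
θ = arccos(0.27217) ≈ 74.21°.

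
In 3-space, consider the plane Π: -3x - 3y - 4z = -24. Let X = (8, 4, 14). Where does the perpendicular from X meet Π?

(2, -2, 6)

Foot = X − λn with λ = (n·X − d)/|n|² = (-92 − (-24))/34 = -2.
Foot = (8, 4, 14) − (-2)·(-3, -3, -4) = (2, -2, 6).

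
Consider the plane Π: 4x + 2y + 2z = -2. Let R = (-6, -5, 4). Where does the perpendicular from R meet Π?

Foot = R − λn with λ = (n·R − d)/|n|² = (-26 − (-2))/24 = -1.
Foot = (-6, -5, 4) − (-1)·(4, 2, 2) = (-2, -3, 6).

(-2, -3, 6)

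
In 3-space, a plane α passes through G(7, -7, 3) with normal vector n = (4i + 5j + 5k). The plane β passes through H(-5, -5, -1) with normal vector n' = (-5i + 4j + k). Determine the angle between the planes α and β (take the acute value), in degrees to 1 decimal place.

84.6

α: n·r = n·G gives 4x + 5y + 5z = 8.
β: n'·r = n'·H gives -5x + 4y + z = 4.
cos θ = |n₁·n₂| / (|n₁||n₂|) = |5| / (√66 · √42).
θ = arccos(0.09497) ≈ 84.6°.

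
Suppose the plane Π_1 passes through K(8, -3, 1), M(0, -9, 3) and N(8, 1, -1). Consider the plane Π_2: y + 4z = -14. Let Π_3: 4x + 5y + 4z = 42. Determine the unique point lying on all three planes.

KM = (-8, -6, 2), KN = (0, 4, -2); a normal to Π_1 is KM × KN = (4, -16, -32).
Using K: Π_1 has equation 4x - 16y - 32z = 48.
Solving the 3×3 linear system 4x - 16y - 32z = 48, y + 4z = -14, 4x + 5y + 4z = 42 (e.g. by elimination or Cramer's rule, determinant = -192) gives (4, 10, -6).

(4, 10, -6)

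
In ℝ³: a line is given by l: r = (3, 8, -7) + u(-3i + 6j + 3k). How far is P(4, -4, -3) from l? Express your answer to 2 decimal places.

9.35

Taking (3, 8, -7) on l with direction v = (-3, 6, 3): w = P − (3, 8, -7) = (1, -12, 4), and w × v = (-60, -15, -30).
Distance = |w × v| / |v| = √4725 / √54 ≈ 9.35.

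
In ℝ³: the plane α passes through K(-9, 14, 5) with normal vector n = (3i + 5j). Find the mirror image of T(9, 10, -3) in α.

α: n·r = n·K gives 3x + 5y = 43.
λ = (n·T − d)/|n|² = (77 − 43)/34 = 1.
Reflection = T − 2λn = (9, 10, -3) − 2·(3, 5, 0) = (3, 0, -3).

(3, 0, -3)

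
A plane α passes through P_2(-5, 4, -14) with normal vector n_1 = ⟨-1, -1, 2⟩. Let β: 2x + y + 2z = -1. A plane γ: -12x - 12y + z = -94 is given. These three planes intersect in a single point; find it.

(12, -5, -10)

α: n_1·r = n_1·P_2 gives -x - y + 2z = -27.
Solving the 3×3 linear system -x - y + 2z = -27, 2x + y + 2z = -1, -12x - 12y + z = -94 (e.g. by elimination or Cramer's rule, determinant = -23) gives (12, -5, -10).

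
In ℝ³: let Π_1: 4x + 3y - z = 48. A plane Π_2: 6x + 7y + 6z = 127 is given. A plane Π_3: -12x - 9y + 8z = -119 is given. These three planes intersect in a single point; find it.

(8, 7, 5)

Solving the 3×3 linear system 4x + 3y - z = 48, 6x + 7y + 6z = 127, -12x - 9y + 8z = -119 (e.g. by elimination or Cramer's rule, determinant = 50) gives (8, 7, 5).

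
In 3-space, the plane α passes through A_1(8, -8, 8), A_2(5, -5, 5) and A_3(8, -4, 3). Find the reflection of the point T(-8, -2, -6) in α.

(-6, 8, 2)

A_1A_2 = (-3, 3, -3), A_1A_3 = (0, 4, -5); a normal to α is A_1A_2 × A_1A_3 = (-3, -15, -12).
Using A_1: α has equation -3x - 15y - 12z = 0.
λ = (n·T − d)/|n|² = (126 − 0)/378 = 1/3.
Reflection = T − 2λn = (-8, -2, -6) − (2/3)·(-3, -15, -12) = (-6, 8, 2).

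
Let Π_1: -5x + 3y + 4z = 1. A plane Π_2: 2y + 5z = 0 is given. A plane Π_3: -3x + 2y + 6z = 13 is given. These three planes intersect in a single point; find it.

Solving the 3×3 linear system -5x + 3y + 4z = 1, 2y + 5z = 0, -3x + 2y + 6z = 13 (e.g. by elimination or Cramer's rule, determinant = -31) gives (-3, -10, 4).

(-3, -10, 4)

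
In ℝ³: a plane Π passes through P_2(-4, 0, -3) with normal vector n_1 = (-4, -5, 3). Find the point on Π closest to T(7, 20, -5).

(-5, 5, 4)

Π: n_1·r = n_1·P_2 gives -4x - 5y + 3z = 7.
Foot = T − λn with λ = (n·T − d)/|n|² = (-143 − 7)/50 = -3.
Foot = (7, 20, -5) − (-3)·(-4, -5, 3) = (-5, 5, 4).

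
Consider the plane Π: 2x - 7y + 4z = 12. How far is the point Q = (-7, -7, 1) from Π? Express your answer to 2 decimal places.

n·Q − d = (2)·(-7) + (-7)·(-7) + (4)·(1) − 12 = 27; |n| = √69.
Distance = |27| / √69 = 27/√69 ≈ 3.25.

3.25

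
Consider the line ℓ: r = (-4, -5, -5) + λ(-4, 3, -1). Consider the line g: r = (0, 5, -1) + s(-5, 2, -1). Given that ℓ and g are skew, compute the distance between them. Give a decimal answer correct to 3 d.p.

Common perpendicular direction n = (-4, 3, -1) × (-5, 2, -1) = (-1, 1, 7).
With w = (0, 5, -1) − (-4, -5, -5) = (4, 10, 4), w · n = 34.
Distance = |w · n| / |n| = |34| / √51 ≈ 4.761.

4.761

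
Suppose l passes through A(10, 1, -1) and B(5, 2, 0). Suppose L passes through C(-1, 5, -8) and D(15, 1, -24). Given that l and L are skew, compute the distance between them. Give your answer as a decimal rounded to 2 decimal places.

A direction vector for l is B − A = (-5, 1, 1).
A direction vector for L is D − C = (16, -4, -16).
Common perpendicular direction n = (-5, 1, 1) × (16, -4, -16) = (-12, -64, 4).
With w = (-1, 5, -8) − (10, 1, -1) = (-11, 4, -7), w · n = -152.
Distance = |w · n| / |n| = |-152| / √4256 ≈ 2.33.

2.33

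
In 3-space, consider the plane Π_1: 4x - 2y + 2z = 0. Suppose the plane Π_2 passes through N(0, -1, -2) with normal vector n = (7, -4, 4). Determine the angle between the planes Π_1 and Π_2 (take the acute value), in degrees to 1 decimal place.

Π_2: n·r = n·N gives 7x - 4y + 4z = -4.
cos θ = |n₁·n₂| / (|n₁||n₂|) = |44| / (√24 · √81).
θ = arccos(0.99794) ≈ 3.7°.

3.7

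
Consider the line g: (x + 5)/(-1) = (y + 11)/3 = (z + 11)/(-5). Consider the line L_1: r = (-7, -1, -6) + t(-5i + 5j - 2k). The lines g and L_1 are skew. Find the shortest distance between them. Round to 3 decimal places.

7.691

g has direction (-1, 3, -5) through (-5, -11, -11).
Common perpendicular direction n = (-1, 3, -5) × (-5, 5, -2) = (19, 23, 10).
With w = (-7, -1, -6) − (-5, -11, -11) = (-2, 10, 5), w · n = 242.
Distance = |w · n| / |n| = |242| / √990 ≈ 7.691.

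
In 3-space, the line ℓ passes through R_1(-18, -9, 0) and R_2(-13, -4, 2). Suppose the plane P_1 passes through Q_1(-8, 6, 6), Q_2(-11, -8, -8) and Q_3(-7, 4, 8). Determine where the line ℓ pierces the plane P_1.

A direction vector for ℓ is R_2 − R_1 = (5, 5, 2).
Q_1Q_2 = (-3, -14, -14), Q_1Q_3 = (1, -2, 2); a normal to P_1 is Q_1Q_2 × Q_1Q_3 = (-56, -8, 20).
Using Q_1: P_1 has equation -56x - 8y + 20z = 520.
Substitute r = (-18, -9, 0) + t(5, 5, 2) into the plane: 1080 + (-280)t = 520, so t = 2.
Intersection: (-18, -9, 0) + 2·(5, 5, 2) = (-8, 1, 4).

(-8, 1, 4)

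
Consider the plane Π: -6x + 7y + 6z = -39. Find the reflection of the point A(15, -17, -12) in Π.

λ = (n·A − d)/|n|² = (-281 − (-39))/121 = -2.
Reflection = A − 2λn = (15, -17, -12) − (-4)·(-6, 7, 6) = (-9, 11, 12).

(-9, 11, 12)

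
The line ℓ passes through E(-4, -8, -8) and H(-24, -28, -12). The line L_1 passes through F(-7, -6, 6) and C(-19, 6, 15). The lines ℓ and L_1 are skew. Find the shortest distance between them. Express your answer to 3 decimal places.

10.717

A direction vector for ℓ is H − E = (-20, -20, -4).
A direction vector for L_1 is C − F = (-12, 12, 9).
Common perpendicular direction n = (-20, -20, -4) × (-12, 12, 9) = (-132, 228, -480).
With w = (-7, -6, 6) − (-4, -8, -8) = (-3, 2, 14), w · n = -5868.
Distance = |w · n| / |n| = |-5868| / √299808 ≈ 10.717.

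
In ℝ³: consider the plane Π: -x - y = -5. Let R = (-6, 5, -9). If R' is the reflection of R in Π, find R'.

λ = (n·R − d)/|n|² = (1 − (-5))/2 = 3.
Reflection = R − 2λn = (-6, 5, -9) − 6·(-1, -1, 0) = (0, 11, -9).

(0, 11, -9)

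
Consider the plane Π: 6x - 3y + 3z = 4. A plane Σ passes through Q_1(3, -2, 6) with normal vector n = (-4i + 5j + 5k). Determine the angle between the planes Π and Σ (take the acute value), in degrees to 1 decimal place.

66.3

Σ: n·r = n·Q_1 gives -4x + 5y + 5z = 8.
cos θ = |n₁·n₂| / (|n₁||n₂|) = |-24| / (√54 · √66).
θ = arccos(0.40202) ≈ 66.3°.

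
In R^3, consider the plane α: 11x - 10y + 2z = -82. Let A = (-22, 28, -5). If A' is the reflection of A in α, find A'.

(22, -12, 3)

λ = (n·A − d)/|n|² = (-532 − (-82))/225 = -2.
Reflection = A − 2λn = (-22, 28, -5) − (-4)·(11, -10, 2) = (22, -12, 3).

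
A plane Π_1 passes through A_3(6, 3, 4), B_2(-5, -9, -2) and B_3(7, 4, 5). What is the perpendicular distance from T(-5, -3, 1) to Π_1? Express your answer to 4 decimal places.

4.1910

A_3B_2 = (-11, -12, -6), A_3B_3 = (1, 1, 1); a normal to Π_1 is A_3B_2 × A_3B_3 = (-6, 5, 1).
Using A_3: Π_1 has equation -6x + 5y + z = -17.
n·T − d = (-6)·(-5) + (5)·(-3) + (1)·(1) − (-17) = 33; |n| = √62.
Distance = |33| / √62 = 33/√62 ≈ 4.1910.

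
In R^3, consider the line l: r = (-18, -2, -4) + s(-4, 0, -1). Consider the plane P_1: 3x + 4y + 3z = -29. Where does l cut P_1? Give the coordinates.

Substitute r = (-18, -2, -4) + t(-4, 0, -1) into the plane: -74 + (-15)t = -29, so t = -3.
Intersection: (-18, -2, -4) + (-3)·(-4, 0, -1) = (-6, -2, -1).

(-6, -2, -1)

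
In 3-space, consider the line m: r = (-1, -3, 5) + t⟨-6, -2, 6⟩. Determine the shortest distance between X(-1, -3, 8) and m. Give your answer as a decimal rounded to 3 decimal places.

2.176

Taking (-1, -3, 5) on m with direction v = (-6, -2, 6): w = X − (-1, -3, 5) = (0, 0, 3), and w × v = (6, -18, 0).
Distance = |w × v| / |v| = √360 / √76 ≈ 2.176.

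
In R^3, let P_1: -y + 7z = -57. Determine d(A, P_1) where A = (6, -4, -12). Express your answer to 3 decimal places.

3.253

n·A − d = (0)·(6) + (-1)·(-4) + (7)·(-12) − (-57) = -23; |n| = √50.
Distance = |-23| / √50 = 23/√50 ≈ 3.253.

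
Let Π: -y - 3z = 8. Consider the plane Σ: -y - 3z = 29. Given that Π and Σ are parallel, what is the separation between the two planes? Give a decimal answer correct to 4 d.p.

Same normal n = (0, -1, -3) with |n| = √10; distance = |8 − 29| / |n| = 21/√10 ≈ 6.6408.

6.6408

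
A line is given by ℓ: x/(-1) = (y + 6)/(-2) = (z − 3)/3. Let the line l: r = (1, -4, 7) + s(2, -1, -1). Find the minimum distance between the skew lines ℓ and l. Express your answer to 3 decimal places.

ℓ has direction (-1, -2, 3) through (0, -6, 3).
Common perpendicular direction n = (-1, -2, 3) × (2, -1, -1) = (5, 5, 5).
With w = (1, -4, 7) − (0, -6, 3) = (1, 2, 4), w · n = 35.
Distance = |w · n| / |n| = |35| / √75 ≈ 4.041.

4.041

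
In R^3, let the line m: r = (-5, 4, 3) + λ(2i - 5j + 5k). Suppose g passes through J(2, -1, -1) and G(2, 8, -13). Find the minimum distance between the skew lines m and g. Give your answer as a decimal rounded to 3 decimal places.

A direction vector for g is G − J = (0, 9, -12).
Common perpendicular direction n = (2, -5, 5) × (0, 9, -12) = (15, 24, 18).
With w = (2, -1, -1) − (-5, 4, 3) = (7, -5, -4), w · n = -87.
Distance = |w · n| / |n| = |-87| / √1125 ≈ 2.594.

2.594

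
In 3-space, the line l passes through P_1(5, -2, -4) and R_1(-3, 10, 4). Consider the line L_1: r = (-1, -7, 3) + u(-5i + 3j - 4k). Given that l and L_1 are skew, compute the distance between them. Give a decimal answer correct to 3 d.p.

A direction vector for l is R_1 − P_1 = (-8, 12, 8).
Common perpendicular direction n = (-8, 12, 8) × (-5, 3, -4) = (-72, -72, 36).
With w = (-1, -7, 3) − (5, -2, -4) = (-6, -5, 7), w · n = 1044.
Distance = |w · n| / |n| = |1044| / √11664 ≈ 9.667.

9.667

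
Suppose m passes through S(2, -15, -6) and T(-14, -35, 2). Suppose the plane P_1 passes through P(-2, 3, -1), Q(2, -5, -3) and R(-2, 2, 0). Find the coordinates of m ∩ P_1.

A direction vector for m is T − S = (-16, -20, 8).
PQ = (4, -8, -2), PR = (0, -1, 1); a normal to P_1 is PQ × PR = (-10, -4, -4).
Using P: P_1 has equation -10x - 4y - 4z = 12.
Substitute r = (2, -15, -6) + t(-16, -20, 8) into the plane: 64 + 208t = 12, so t = -1/4.
Intersection: (2, -15, -6) + (-1/4)·(-16, -20, 8) = (6, -10, -8).

(6, -10, -8)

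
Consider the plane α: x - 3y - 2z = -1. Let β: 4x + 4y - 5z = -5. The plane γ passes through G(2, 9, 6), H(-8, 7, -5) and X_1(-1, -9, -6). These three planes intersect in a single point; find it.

GH = (-10, -2, -11), GX_1 = (-3, -18, -12); a normal to γ is GH × GX_1 = (-174, -87, 174).
Using G: γ has equation -174x - 87y + 174z = -87.
Solving the 3×3 linear system x - 3y - 2z = -1, 4x + 4y - 5z = -5, -174x - 87y + 174z = -87 (e.g. by elimination or Cramer's rule, determinant = -957) gives (6, -1, 5).

(6, -1, 5)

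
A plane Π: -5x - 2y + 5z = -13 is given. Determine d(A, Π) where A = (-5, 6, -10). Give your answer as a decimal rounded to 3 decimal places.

n·A − d = (-5)·(-5) + (-2)·(6) + (5)·(-10) − (-13) = -24; |n| = √54.
Distance = |-24| / √54 = 24/√54 ≈ 3.266.

3.266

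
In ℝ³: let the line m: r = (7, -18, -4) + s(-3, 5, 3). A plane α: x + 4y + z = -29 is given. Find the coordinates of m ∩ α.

Substitute r = (7, -18, -4) + t(-3, 5, 3) into the plane: -69 + 20t = -29, so t = 2.
Intersection: (7, -18, -4) + 2·(-3, 5, 3) = (1, -8, 2).

(1, -8, 2)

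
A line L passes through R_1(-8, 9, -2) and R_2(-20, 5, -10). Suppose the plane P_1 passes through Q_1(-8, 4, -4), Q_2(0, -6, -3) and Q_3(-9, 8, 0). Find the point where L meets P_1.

(-11, 8, -4)

A direction vector for L is R_2 − R_1 = (-12, -4, -8).
Q_1Q_2 = (8, -10, 1), Q_1Q_3 = (-1, 4, 4); a normal to P_1 is Q_1Q_2 × Q_1Q_3 = (-44, -33, 22).
Using Q_1: P_1 has equation -44x - 33y + 22z = 132.
Substitute r = (-8, 9, -2) + t(-12, -4, -8) into the plane: 11 + 484t = 132, so t = 1/4.
Intersection: (-8, 9, -2) + (1/4)·(-12, -4, -8) = (-11, 8, -4).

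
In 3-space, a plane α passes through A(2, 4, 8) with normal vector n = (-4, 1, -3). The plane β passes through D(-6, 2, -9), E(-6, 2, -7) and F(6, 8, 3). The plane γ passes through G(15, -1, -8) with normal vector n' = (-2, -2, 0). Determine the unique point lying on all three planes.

(6, 8, 4)

α: n·r = n·A gives -4x + y - 3z = -28.
DE = (0, 0, 2), DF = (12, 6, 12); a normal to β is DE × DF = (-12, 24, 0).
Using D: β has equation -12x + 24y = 120.
γ: n'·r = n'·G gives -2x - 2y = -28.
Solving the 3×3 linear system -4x + y - 3z = -28, -12x + 24y = 120, -2x - 2y = -28 (e.g. by elimination or Cramer's rule, determinant = -216) gives (6, 8, 4).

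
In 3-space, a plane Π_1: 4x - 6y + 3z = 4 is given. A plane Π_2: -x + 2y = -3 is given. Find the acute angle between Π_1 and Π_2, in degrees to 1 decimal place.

23.6

cos θ = |n₁·n₂| / (|n₁||n₂|) = |-16| / (√61 · √5).
θ = arccos(0.91616) ≈ 23.6°.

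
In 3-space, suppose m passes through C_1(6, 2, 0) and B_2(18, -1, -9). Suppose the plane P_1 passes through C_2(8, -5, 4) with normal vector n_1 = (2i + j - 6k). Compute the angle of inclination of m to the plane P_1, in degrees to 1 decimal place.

50.0

A direction vector for m is B_2 − C_1 = (12, -3, -9).
P_1: n_1·r = n_1·C_2 gives 2x + y - 6z = -13.
sin θ = |n·v| / (|n||v|) = |75| / (√41 · √234) = 0.76570.
θ ≈ 50.0°.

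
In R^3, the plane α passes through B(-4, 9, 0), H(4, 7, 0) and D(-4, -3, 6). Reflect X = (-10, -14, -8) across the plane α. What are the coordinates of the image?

BH = (8, -2, 0), BD = (0, -12, 6); a normal to α is BH × BD = (-12, -48, -96).
Using B: α has equation -12x - 48y - 96z = -384.
λ = (n·X − d)/|n|² = (1560 − (-384))/11664 = 1/6.
Reflection = X − 2λn = (-10, -14, -8) − (1/3)·(-12, -48, -96) = (-6, 2, 24).

(-6, 2, 24)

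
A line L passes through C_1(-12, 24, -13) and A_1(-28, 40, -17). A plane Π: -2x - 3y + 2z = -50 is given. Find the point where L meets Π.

A direction vector for L is A_1 − C_1 = (-16, 16, -4).
Substitute r = (-12, 24, -13) + t(-16, 16, -4) into the plane: -74 + (-24)t = -50, so t = -1.
Intersection: (-12, 24, -13) + (-1)·(-16, 16, -4) = (4, 8, -9).

(4, 8, -9)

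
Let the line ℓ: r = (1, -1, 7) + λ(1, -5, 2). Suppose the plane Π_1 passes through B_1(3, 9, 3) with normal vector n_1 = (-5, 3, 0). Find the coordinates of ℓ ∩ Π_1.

Π_1: n_1·r = n_1·B_1 gives -5x + 3y = 12.
Substitute r = (1, -1, 7) + t(1, -5, 2) into the plane: -8 + (-20)t = 12, so t = -1.
Intersection: (1, -1, 7) + (-1)·(1, -5, 2) = (0, 4, 5).

(0, 4, 5)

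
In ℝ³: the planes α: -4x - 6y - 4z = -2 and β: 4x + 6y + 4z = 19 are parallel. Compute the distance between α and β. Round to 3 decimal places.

2.062

Rescale β by 1/(-1): -4x - 6y - 4z = -19. Then distance = |-2 − (-19)| / √68 ≈ 2.062.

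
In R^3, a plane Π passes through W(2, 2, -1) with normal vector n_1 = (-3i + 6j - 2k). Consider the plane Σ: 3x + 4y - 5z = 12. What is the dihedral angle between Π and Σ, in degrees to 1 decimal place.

59.7

Π: n_1·r = n_1·W gives -3x + 6y - 2z = 8.
cos θ = |n₁·n₂| / (|n₁||n₂|) = |25| / (√49 · √50).
θ = arccos(0.50508) ≈ 59.7°.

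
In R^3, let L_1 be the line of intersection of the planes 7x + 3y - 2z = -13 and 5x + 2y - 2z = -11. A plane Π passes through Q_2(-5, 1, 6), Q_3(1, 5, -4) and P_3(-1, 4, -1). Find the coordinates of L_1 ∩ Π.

Direction of L_1: (7, 3, -2) × (5, 2, -2) = (-2, 4, -1).
A point on L_1: solving the two plane equations with x = -9 gives (-9, 16, -1).
Q_2Q_3 = (6, 4, -10), Q_2P_3 = (4, 3, -7); a normal to Π is Q_2Q_3 × Q_2P_3 = (2, 2, 2).
Using Q_2: Π has equation 2x + 2y + 2z = 4.
Substitute r = (-9, 16, -1) + t(-2, 4, -1) into the plane: 12 + 2t = 4, so t = -4.
Intersection: (-9, 16, -1) + (-4)·(-2, 4, -1) = (-1, 0, 3).

(-1, 0, 3)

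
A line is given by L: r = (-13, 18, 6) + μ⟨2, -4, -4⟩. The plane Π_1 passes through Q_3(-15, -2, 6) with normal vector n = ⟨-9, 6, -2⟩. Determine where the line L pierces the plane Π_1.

(-7, 6, -6)

Π_1: n·r = n·Q_3 gives -9x + 6y - 2z = 111.
Substitute r = (-13, 18, 6) + t(2, -4, -4) into the plane: 213 + (-34)t = 111, so t = 3.
Intersection: (-13, 18, 6) + 3·(2, -4, -4) = (-7, 6, -6).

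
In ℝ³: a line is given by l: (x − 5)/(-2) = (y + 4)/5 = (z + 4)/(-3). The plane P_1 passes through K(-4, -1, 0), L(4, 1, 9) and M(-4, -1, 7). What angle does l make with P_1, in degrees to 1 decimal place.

l has direction (-2, 5, -3) through (5, -4, -4).
KL = (8, 2, 9), KM = (0, 0, 7); a normal to P_1 is KL × KM = (14, -56, 0).
Using K: P_1 has equation 14x - 56y = 0.
sin θ = |n·v| / (|n||v|) = |-308| / (√3332 · √38) = 0.86558.
θ ≈ 59.9°.

59.9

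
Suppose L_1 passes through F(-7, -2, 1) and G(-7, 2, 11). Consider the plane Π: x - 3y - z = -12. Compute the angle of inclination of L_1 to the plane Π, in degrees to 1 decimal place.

A direction vector for L_1 is G − F = (0, 4, 10).
sin θ = |n·v| / (|n||v|) = |-22| / (√11 · √116) = 0.61588.
θ ≈ 38.0°.

38.0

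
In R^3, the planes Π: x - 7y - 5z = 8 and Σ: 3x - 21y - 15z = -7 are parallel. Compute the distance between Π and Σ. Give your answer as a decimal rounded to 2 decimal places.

1.19

Rescale Σ by 1/3: x - 7y - 5z = -7/3. Then distance = |8 − (-7/3)| / √75 ≈ 1.19.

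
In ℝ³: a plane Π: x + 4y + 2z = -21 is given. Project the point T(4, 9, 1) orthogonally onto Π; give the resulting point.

(1, -3, -5)

Foot = T − λn with λ = (n·T − d)/|n|² = (42 − (-21))/21 = 3.
Foot = (4, 9, 1) − 3·(1, 4, 2) = (1, -3, -5).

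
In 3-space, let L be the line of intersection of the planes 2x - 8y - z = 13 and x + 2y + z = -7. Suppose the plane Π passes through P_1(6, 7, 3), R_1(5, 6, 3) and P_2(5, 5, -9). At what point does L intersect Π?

Direction of L: (2, -8, -1) × (1, 2, 1) = (-6, -3, 12).
A point on L: solving the two plane equations with x = 4 gives (4, 1, -13).
P_1R_1 = (-1, -1, 0), P_1P_2 = (-1, -2, -12); a normal to Π is P_1R_1 × P_1P_2 = (12, -12, 1).
Using P_1: Π has equation 12x - 12y + z = -9.
Substitute r = (4, 1, -13) + t(-6, -3, 12) into the plane: 23 + (-24)t = -9, so t = 4/3.
Intersection: (4, 1, -13) + (4/3)·(-6, -3, 12) = (-4, -3, 3).

(-4, -3, 3)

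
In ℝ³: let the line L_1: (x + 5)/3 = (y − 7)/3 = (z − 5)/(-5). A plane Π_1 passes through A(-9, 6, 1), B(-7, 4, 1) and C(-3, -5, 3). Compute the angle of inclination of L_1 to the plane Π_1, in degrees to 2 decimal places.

L_1 has direction (3, 3, -5) through (-5, 7, 5).
AB = (2, -2, 0), AC = (6, -11, 2); a normal to Π_1 is AB × AC = (-4, -4, -10).
Using A: Π_1 has equation -4x - 4y - 10z = 2.
sin θ = |n·v| / (|n||v|) = |26| / (√132 · √43) = 0.34511.
θ ≈ 20.19°.

20.19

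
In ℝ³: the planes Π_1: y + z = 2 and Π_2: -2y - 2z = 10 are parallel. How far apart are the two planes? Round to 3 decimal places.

4.950

Rescale Π_2 by 1/(-2): y + z = -5. Then distance = |2 − (-5)| / √2 ≈ 4.950.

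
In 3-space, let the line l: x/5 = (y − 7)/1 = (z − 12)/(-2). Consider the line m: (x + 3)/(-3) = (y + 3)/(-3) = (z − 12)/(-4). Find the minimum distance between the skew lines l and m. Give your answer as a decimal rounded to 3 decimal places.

7.583

l has direction (5, 1, -2) through (0, 7, 12).
m has direction (-3, -3, -4) through (-3, -3, 12).
Common perpendicular direction n = (5, 1, -2) × (-3, -3, -4) = (-10, 26, -12).
With w = (-3, -3, 12) − (0, 7, 12) = (-3, -10, 0), w · n = -230.
Distance = |w · n| / |n| = |-230| / √920 ≈ 7.583.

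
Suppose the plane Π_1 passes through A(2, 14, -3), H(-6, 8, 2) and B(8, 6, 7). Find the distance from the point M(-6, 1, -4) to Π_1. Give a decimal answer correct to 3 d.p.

9.133

AH = (-8, -6, 5), AB = (6, -8, 10); a normal to Π_1 is AH × AB = (-20, 110, 100).
Using A: Π_1 has equation -20x + 110y + 100z = 1200.
n·M − d = (-20)·(-6) + (110)·(1) + (100)·(-4) − 1200 = -1370; |n| = √22500.
Distance = |-1370| / √22500 = 1370/√22500 ≈ 9.133.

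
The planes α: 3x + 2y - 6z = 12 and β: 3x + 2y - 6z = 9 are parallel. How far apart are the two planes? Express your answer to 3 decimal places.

0.429

Same normal n = (3, 2, -6) with |n| = √49; distance = |12 − 9| / |n| = 3/√49 ≈ 0.429.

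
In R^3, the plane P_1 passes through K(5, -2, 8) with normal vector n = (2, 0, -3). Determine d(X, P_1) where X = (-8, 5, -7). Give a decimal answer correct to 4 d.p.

5.2697

P_1: n·r = n·K gives 2x - 3z = -14.
n·X − d = (2)·(-8) + (0)·(5) + (-3)·(-7) − (-14) = 19; |n| = √13.
Distance = |19| / √13 = 19/√13 ≈ 5.2697.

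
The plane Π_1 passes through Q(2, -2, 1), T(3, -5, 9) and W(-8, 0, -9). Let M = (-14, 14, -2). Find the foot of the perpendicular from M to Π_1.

(-11, -1, -8)

QT = (1, -3, 8), QW = (-10, 2, -10); a normal to Π_1 is QT × QW = (14, -70, -28).
Using Q: Π_1 has equation 14x - 70y - 28z = 140.
Foot = M − λn with λ = (n·M − d)/|n|² = (-1120 − 140)/5880 = -3/14.
Foot = (-14, 14, -2) − (-3/14)·(14, -70, -28) = (-11, -1, -8).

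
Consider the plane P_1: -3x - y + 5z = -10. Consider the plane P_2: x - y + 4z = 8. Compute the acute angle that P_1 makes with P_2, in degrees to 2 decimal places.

cos θ = |n₁·n₂| / (|n₁||n₂|) = |18| / (√35 · √18).
θ = arccos(0.71714) ≈ 44.18°.

44.18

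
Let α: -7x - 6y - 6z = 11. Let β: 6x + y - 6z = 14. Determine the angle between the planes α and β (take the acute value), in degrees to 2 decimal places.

cos θ = |n₁·n₂| / (|n₁||n₂|) = |-12| / (√121 · √73).
θ = arccos(0.12768) ≈ 82.66°.

82.66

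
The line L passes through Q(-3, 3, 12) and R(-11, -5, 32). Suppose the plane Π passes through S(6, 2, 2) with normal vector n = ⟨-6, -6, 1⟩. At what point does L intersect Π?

A direction vector for L is R − Q = (-8, -8, 20).
Π: n·r = n·S gives -6x - 6y + z = -46.
Substitute r = (-3, 3, 12) + t(-8, -8, 20) into the plane: 12 + 116t = -46, so t = -1/2.
Intersection: (-3, 3, 12) + (-1/2)·(-8, -8, 20) = (1, 7, 2).

(1, 7, 2)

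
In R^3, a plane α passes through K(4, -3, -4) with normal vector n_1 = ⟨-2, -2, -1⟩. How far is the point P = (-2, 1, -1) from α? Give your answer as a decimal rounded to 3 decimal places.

0.333

α: n_1·r = n_1·K gives -2x - 2y - z = 2.
n·P − d = (-2)·(-2) + (-2)·(1) + (-1)·(-1) − 2 = 1; |n| = √9.
Distance = |1| / √9 = 1/√9 ≈ 0.333.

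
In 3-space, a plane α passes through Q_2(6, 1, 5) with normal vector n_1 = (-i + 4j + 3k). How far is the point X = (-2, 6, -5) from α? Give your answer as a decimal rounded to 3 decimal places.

0.392

α: n_1·r = n_1·Q_2 gives -x + 4y + 3z = 13.
n·X − d = (-1)·(-2) + (4)·(6) + (3)·(-5) − 13 = -2; |n| = √26.
Distance = |-2| / √26 = 2/√26 ≈ 0.392.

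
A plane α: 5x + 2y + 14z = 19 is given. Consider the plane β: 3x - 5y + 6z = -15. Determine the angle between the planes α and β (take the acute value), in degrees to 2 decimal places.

cos θ = |n₁·n₂| / (|n₁||n₂|) = |89| / (√225 · √70).
θ = arccos(0.70917) ≈ 44.83°.

44.83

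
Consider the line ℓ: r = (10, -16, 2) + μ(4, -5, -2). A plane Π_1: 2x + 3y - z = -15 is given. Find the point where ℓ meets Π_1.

(-2, -1, 8)

Substitute r = (10, -16, 2) + t(4, -5, -2) into the plane: -30 + (-5)t = -15, so t = -3.
Intersection: (10, -16, 2) + (-3)·(4, -5, -2) = (-2, -1, 8).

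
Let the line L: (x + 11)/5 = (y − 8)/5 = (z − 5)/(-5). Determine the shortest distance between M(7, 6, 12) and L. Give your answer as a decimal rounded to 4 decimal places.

18.7083

L has direction (5, 5, -5) through (-11, 8, 5).
Taking (-11, 8, 5) on L with direction v = (5, 5, -5): w = M − (-11, 8, 5) = (18, -2, 7), and w × v = (-25, 125, 100).
Distance = |w × v| / |v| = √26250 / √75 ≈ 18.7083.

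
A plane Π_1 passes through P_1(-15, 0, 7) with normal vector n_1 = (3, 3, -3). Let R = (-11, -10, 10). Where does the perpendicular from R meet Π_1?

(-8, -7, 7)

Π_1: n_1·r = n_1·P_1 gives 3x + 3y - 3z = -66.
Foot = R − λn with λ = (n·R − d)/|n|² = (-93 − (-66))/27 = -1.
Foot = (-11, -10, 10) − (-1)·(3, 3, -3) = (-8, -7, 7).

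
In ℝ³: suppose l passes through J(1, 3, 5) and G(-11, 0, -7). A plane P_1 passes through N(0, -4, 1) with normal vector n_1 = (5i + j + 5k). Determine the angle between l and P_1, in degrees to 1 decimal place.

88.0

A direction vector for l is G − J = (-12, -3, -12).
P_1: n_1·r = n_1·N gives 5x + y + 5z = 1.
sin θ = |n·v| / (|n||v|) = |-123| / (√51 · √297) = 0.99941.
θ ≈ 88.0°.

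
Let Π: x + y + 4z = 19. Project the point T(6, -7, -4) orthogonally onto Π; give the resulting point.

(8, -5, 4)

Foot = T − λn with λ = (n·T − d)/|n|² = (-17 − 19)/18 = -2.
Foot = (6, -7, -4) − (-2)·(1, 1, 4) = (8, -5, 4).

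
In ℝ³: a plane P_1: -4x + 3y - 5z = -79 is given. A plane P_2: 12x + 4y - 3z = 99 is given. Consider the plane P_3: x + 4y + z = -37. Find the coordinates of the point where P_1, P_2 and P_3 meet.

Solving the 3×3 linear system -4x + 3y - 5z = -79, 12x + 4y - 3z = 99, x + 4y + z = -37 (e.g. by elimination or Cramer's rule, determinant = -329) gives (12, -12, -1).

(12, -12, -1)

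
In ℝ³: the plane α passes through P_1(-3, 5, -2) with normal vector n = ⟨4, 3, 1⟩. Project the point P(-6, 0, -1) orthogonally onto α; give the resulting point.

α: n·r = n·P_1 gives 4x + 3y + z = 1.
Foot = P − λn with λ = (n·P − d)/|n|² = (-25 − 1)/26 = -1.
Foot = (-6, 0, -1) − (-1)·(4, 3, 1) = (-2, 3, 0).

(-2, 3, 0)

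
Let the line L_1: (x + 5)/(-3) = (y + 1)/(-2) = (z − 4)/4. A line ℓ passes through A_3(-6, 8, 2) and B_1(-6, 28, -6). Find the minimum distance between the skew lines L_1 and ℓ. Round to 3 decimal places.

0.352

L_1 has direction (-3, -2, 4) through (-5, -1, 4).
A direction vector for ℓ is B_1 − A_3 = (0, 20, -8).
Common perpendicular direction n = (-3, -2, 4) × (0, 20, -8) = (-64, -24, -60).
With w = (-6, 8, 2) − (-5, -1, 4) = (-1, 9, -2), w · n = -32.
Distance = |w · n| / |n| = |-32| / √8272 ≈ 0.352.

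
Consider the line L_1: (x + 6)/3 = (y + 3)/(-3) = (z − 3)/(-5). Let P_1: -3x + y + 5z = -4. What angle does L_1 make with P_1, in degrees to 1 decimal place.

72.5

L_1 has direction (3, -3, -5) through (-6, -3, 3).
sin θ = |n·v| / (|n||v|) = |-37| / (√35 · √43) = 0.95375.
θ ≈ 72.5°.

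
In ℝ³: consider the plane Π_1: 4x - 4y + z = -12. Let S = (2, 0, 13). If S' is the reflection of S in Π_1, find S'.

λ = (n·S − d)/|n|² = (21 − (-12))/33 = 1.
Reflection = S − 2λn = (2, 0, 13) − 2·(4, -4, 1) = (-6, 8, 11).

(-6, 8, 11)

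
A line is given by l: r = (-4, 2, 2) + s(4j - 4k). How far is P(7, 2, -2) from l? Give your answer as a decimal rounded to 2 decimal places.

Taking (-4, 2, 2) on l with direction v = (0, 4, -4): w = P − (-4, 2, 2) = (11, 0, -4), and w × v = (16, 44, 44).
Distance = |w × v| / |v| = √4128 / √32 ≈ 11.36.

11.36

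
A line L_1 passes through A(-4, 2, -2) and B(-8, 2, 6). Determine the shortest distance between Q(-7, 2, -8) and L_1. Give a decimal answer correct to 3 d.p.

A direction vector for L_1 is B − A = (-4, 0, 8).
Taking (-4, 2, -2) on L_1 with direction v = (-4, 0, 8): w = Q − (-4, 2, -2) = (-3, 0, -6), and w × v = (0, 48, 0).
Distance = |w × v| / |v| = √2304 / √80 ≈ 5.367.

5.367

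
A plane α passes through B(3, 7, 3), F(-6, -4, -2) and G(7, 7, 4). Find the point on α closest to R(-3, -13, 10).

(0, -10, -2)

BF = (-9, -11, -5), BG = (4, 0, 1); a normal to α is BF × BG = (-11, -11, 44).
Using B: α has equation -11x - 11y + 44z = 22.
Foot = R − λn with λ = (n·R − d)/|n|² = (616 − 22)/2178 = 3/11.
Foot = (-3, -13, 10) − (3/11)·(-11, -11, 44) = (0, -10, -2).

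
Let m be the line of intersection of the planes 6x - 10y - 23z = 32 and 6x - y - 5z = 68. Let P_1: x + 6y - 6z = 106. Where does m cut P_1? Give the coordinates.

(10, 12, -4)

Direction of m: (6, -10, -23) × (6, -1, -5) = (27, -108, 54).
A point on m: solving the two plane equations with x = 14 gives (14, -4, 4).
Substitute r = (14, -4, 4) + t(27, -108, 54) into the plane: -34 + (-945)t = 106, so t = -4/27.
Intersection: (14, -4, 4) + (-4/27)·(27, -108, 54) = (10, 12, -4).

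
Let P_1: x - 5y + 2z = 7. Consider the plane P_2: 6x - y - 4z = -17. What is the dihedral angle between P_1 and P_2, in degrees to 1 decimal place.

cos θ = |n₁·n₂| / (|n₁||n₂|) = |3| / (√30 · √53).
θ = arccos(0.07524) ≈ 85.7°.

85.7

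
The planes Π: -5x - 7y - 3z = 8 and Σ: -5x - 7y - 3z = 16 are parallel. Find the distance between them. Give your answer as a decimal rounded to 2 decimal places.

Same normal n = (-5, -7, -3) with |n| = √83; distance = |8 − 16| / |n| = 8/√83 ≈ 0.88.

0.88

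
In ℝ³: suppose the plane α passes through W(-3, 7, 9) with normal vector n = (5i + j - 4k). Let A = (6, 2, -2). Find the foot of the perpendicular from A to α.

α: n·r = n·W gives 5x + y - 4z = -44.
Foot = A − λn with λ = (n·A − d)/|n|² = (40 − (-44))/42 = 2.
Foot = (6, 2, -2) − 2·(5, 1, -4) = (-4, 0, 6).

(-4, 0, 6)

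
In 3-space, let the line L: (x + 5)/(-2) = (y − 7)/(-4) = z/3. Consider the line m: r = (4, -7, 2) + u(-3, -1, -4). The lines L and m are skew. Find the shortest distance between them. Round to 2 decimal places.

14.20

L has direction (-2, -4, 3) through (-5, 7, 0).
Common perpendicular direction n = (-2, -4, 3) × (-3, -1, -4) = (19, -17, -10).
With w = (4, -7, 2) − (-5, 7, 0) = (9, -14, 2), w · n = 389.
Distance = |w · n| / |n| = |389| / √750 ≈ 14.20.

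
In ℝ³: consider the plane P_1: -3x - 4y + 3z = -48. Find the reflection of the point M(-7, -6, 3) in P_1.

(11, 18, -15)

λ = (n·M − d)/|n|² = (54 − (-48))/34 = 3.
Reflection = M − 2λn = (-7, -6, 3) − 6·(-3, -4, 3) = (11, 18, -15).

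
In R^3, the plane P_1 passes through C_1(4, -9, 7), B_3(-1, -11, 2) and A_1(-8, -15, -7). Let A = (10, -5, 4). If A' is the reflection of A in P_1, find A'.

(8, -15, 10)

C_1B_3 = (-5, -2, -5), C_1A_1 = (-12, -6, -14); a normal to P_1 is C_1B_3 × C_1A_1 = (-2, -10, 6).
Using C_1: P_1 has equation -2x - 10y + 6z = 124.
λ = (n·A − d)/|n|² = (54 − 124)/140 = -1/2.
Reflection = A − 2λn = (10, -5, 4) − (-1)·(-2, -10, 6) = (8, -15, 10).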